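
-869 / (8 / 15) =-13035 / 8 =-1629.38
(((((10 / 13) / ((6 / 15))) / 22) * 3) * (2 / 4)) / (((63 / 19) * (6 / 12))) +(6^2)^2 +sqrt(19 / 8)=sqrt(38) / 4 +7784251 / 6006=1297.62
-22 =-22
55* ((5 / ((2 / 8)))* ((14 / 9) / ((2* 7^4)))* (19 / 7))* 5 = 104500 / 21609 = 4.84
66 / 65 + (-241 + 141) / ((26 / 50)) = -12434 / 65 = -191.29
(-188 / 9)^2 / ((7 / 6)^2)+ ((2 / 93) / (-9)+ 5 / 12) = 52659835 / 164052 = 320.99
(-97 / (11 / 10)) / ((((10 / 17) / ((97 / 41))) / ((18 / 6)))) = -479859 / 451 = -1063.99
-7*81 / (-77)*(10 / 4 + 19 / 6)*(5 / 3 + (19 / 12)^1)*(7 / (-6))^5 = -3714347 / 12672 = -293.11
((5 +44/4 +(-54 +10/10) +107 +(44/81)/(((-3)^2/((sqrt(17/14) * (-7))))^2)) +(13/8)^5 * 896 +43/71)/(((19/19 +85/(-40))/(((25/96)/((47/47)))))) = -30479650653925/12879295488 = -2366.56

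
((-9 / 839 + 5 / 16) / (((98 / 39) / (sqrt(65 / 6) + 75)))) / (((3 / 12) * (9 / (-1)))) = -1316575 / 328888 - 52663 * sqrt(390) / 5919984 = -4.18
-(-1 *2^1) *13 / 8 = 13 / 4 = 3.25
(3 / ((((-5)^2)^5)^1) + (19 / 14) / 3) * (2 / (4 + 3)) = 185547001 / 1435546875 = 0.13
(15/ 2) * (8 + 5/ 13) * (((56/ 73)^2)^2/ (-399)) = -382842880/ 7014365527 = -0.05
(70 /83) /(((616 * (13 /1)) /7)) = 35 /47476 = 0.00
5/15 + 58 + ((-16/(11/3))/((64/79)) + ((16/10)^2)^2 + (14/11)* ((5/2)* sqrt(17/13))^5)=4908797/82500 + 6321875* sqrt(221)/386672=302.55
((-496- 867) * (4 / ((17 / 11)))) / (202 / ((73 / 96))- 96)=-1094489 / 52632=-20.80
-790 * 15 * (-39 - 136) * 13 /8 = 13479375 /4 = 3369843.75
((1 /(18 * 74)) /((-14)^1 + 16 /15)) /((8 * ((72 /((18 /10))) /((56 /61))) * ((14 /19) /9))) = -0.00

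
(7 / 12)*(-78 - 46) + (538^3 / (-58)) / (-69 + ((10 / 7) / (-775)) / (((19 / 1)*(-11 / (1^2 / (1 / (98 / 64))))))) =120844800251171 / 3111474351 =38838.44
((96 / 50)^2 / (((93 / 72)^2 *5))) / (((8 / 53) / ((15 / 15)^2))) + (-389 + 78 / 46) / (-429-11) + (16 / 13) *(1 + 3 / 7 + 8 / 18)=7608011556121 / 1244537043750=6.11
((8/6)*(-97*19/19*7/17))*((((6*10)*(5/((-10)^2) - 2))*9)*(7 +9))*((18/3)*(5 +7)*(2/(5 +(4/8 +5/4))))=325398528/17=19141089.88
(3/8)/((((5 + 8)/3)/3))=0.26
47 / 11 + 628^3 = 2724404719 / 11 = 247673156.27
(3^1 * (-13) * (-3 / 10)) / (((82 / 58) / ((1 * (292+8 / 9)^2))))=1309791496 / 1845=709914.09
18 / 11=1.64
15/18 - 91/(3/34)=-2061/2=-1030.50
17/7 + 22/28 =45/14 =3.21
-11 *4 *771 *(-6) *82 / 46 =362839.30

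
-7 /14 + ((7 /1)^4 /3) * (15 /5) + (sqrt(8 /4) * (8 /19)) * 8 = 64 * sqrt(2) /19 + 4801 /2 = 2405.26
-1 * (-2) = 2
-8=-8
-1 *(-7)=7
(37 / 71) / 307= 0.00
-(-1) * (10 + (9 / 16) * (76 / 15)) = 257 / 20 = 12.85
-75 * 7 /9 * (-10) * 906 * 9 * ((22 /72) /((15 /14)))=4069450 /3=1356483.33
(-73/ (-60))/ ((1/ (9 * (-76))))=-4161/ 5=-832.20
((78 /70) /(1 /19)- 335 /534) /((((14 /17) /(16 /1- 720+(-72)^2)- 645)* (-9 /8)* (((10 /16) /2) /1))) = 26736529408 /295107539895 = 0.09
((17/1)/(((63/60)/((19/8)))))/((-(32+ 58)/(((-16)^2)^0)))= -323/756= -0.43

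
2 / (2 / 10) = 10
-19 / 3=-6.33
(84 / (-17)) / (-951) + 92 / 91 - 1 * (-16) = 8344720 / 490399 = 17.02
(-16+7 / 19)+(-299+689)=7113 / 19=374.37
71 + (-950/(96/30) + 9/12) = -225.12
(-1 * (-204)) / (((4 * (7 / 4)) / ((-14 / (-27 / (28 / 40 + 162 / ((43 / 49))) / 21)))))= 37928156 / 645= 58803.34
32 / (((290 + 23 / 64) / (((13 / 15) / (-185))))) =-26624 / 51567825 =-0.00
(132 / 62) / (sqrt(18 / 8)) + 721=22395 / 31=722.42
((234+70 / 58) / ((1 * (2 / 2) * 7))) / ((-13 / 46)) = -313766 / 2639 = -118.90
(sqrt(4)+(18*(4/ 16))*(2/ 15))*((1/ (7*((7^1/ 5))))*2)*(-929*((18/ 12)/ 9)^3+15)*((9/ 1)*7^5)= 858729.08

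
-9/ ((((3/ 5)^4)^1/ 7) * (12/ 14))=-30625/ 54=-567.13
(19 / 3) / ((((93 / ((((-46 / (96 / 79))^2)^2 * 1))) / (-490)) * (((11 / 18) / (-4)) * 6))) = 50738706867698255 / 678813696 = 74746144.88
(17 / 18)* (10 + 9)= 323 / 18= 17.94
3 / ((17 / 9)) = 27 / 17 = 1.59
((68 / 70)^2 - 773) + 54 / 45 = -944299 / 1225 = -770.86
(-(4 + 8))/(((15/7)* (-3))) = 28/15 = 1.87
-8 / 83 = -0.10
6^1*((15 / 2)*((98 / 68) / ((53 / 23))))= 50715 / 1802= 28.14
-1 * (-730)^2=-532900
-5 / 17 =-0.29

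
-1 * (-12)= 12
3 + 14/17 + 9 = 218/17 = 12.82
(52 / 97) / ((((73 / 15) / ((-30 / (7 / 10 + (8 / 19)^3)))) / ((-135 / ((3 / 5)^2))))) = 200625750000 / 125411591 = 1599.74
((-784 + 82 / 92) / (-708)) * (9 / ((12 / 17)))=612391 / 43424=14.10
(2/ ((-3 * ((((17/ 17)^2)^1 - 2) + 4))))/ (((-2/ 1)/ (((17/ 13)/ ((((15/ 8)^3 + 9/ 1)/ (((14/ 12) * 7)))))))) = 213248/ 2802033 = 0.08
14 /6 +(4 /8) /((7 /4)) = 55 /21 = 2.62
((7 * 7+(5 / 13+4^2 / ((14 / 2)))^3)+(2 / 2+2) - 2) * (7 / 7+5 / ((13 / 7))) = 2497317936 / 9796423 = 254.92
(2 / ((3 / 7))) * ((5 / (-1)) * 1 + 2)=-14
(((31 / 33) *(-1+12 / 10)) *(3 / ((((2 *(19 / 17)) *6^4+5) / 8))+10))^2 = 234269901350884 / 66258704603025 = 3.54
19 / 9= 2.11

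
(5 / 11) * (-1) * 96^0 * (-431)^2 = -928805 / 11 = -84436.82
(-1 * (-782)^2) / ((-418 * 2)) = 152881 / 209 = 731.49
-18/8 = -9/4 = -2.25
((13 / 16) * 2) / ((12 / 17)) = 221 / 96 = 2.30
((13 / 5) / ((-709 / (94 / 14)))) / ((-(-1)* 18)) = -611 / 446670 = -0.00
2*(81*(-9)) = -1458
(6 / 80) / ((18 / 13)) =13 / 240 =0.05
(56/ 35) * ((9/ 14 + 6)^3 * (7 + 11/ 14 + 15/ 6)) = 57913704/ 12005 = 4824.13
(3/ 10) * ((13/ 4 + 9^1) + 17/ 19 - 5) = 2.44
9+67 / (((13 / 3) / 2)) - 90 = -651 / 13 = -50.08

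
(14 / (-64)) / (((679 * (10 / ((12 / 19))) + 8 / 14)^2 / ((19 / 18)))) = -6517 / 3262488487696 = -0.00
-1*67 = -67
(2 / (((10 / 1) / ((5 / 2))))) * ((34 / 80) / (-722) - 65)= -1877217 / 57760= -32.50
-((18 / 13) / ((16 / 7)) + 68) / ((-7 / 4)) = 7135 / 182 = 39.20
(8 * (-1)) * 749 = -5992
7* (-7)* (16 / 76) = -196 / 19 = -10.32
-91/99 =-0.92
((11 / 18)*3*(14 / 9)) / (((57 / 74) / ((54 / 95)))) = 2.10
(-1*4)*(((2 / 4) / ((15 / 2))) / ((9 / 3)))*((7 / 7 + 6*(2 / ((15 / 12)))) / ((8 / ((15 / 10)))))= -53 / 300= -0.18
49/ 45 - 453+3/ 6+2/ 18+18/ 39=-58609/ 130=-450.84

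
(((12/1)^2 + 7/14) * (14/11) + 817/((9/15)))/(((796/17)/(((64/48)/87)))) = 867068/1713987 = 0.51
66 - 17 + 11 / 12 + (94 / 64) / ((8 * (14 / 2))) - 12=203981 / 5376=37.94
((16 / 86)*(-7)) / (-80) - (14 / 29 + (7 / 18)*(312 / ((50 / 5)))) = -471359 / 37410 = -12.60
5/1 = 5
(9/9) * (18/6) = 3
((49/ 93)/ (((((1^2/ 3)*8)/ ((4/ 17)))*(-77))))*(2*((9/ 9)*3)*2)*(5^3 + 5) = -5460/ 5797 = -0.94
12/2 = 6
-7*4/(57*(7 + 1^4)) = -7/114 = -0.06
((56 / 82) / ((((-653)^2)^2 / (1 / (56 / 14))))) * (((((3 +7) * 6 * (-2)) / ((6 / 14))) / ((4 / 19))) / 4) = -4655 / 14909620093042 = -0.00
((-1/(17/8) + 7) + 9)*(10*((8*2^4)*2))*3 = 2027520/17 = 119265.88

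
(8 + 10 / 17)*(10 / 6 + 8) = 4234 / 51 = 83.02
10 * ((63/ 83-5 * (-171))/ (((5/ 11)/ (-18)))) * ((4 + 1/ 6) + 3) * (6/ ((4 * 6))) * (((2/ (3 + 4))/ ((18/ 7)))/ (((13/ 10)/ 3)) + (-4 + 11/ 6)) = 1251460089/ 1079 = 1159833.26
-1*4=-4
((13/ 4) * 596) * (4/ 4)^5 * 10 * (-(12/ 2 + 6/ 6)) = -135590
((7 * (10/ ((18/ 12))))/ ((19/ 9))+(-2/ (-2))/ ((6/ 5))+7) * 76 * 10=68260/ 3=22753.33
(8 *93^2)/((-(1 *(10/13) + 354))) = -224874/1153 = -195.03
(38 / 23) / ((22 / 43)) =817 / 253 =3.23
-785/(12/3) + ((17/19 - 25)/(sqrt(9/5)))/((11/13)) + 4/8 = -783/4 - 5954 * sqrt(5)/627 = -216.98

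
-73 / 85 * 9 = -657 / 85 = -7.73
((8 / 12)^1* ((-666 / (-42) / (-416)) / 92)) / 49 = -0.00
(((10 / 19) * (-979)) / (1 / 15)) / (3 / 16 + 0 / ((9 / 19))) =-783200 / 19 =-41221.05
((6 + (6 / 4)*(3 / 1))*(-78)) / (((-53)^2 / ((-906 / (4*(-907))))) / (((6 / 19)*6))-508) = -6678126 / 44265265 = -0.15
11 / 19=0.58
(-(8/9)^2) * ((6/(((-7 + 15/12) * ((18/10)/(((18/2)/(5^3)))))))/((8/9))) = 64/1725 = 0.04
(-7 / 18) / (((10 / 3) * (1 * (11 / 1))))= -7 / 660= -0.01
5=5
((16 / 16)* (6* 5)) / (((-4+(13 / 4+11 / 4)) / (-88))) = -1320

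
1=1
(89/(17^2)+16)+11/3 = 17318/867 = 19.97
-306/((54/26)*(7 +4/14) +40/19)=-529074/29803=-17.75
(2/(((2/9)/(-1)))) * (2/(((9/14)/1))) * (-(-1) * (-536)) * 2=30016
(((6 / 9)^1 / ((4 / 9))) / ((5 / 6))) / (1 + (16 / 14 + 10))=63 / 425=0.15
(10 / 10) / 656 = 1 / 656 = 0.00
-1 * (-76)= 76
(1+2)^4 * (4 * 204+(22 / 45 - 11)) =326223 / 5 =65244.60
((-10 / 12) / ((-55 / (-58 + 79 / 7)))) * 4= -218 / 77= -2.83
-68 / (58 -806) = 1 / 11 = 0.09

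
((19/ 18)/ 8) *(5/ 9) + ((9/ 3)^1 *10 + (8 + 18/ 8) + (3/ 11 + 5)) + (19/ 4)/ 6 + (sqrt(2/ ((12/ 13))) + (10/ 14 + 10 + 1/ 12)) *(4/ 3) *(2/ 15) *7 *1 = 28 *sqrt(78)/ 135 + 4264307/ 71280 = 61.66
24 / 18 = 4 / 3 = 1.33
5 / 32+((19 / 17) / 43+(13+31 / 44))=3573237 / 257312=13.89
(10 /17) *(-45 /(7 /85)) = -2250 /7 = -321.43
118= 118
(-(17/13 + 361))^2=22184100/169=131266.86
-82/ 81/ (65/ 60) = -328/ 351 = -0.93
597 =597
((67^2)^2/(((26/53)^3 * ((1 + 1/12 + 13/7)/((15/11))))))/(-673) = -945012108951855/8034609154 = -117617.68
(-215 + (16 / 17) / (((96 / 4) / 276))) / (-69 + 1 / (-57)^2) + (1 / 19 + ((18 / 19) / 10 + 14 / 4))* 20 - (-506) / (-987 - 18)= 1097447983493 / 14554438140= 75.40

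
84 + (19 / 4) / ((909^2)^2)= 229400737762915 / 2730961163844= 84.00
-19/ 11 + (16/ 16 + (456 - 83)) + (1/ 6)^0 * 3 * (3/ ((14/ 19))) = 59211/ 154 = 384.49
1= 1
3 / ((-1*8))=-3 / 8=-0.38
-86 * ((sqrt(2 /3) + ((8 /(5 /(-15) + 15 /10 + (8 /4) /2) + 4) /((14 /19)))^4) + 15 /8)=-280234380849845 /274299844 -86 * sqrt(6) /3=-1021705.44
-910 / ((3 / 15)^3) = -113750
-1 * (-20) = 20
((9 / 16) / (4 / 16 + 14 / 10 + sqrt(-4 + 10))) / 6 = -165 / 3496 + 25 * sqrt(6) / 874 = 0.02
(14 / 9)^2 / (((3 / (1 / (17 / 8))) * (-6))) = -784 / 12393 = -0.06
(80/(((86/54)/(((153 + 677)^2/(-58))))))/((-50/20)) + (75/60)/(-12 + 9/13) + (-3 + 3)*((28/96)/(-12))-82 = 174931415993/733236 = 238574.51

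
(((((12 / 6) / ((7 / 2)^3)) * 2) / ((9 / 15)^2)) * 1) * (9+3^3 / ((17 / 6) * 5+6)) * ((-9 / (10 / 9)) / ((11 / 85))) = -76561200 / 456533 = -167.70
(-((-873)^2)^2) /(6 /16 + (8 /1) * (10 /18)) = -41820524110152 /347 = -120520242392.37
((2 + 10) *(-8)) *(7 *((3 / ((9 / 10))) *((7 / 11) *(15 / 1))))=-235200 / 11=-21381.82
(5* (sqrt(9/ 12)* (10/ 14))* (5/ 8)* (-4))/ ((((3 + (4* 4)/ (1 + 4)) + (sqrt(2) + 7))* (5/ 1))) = -0.11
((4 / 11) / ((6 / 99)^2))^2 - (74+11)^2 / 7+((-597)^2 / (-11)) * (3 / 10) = -732569 / 770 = -951.39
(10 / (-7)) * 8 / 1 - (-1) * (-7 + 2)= -115 / 7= -16.43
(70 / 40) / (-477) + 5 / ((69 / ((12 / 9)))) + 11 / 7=511277 / 307188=1.66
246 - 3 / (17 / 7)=4161 / 17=244.76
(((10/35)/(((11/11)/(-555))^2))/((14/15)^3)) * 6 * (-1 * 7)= -3118753125/686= -4546287.35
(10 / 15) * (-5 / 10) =-1 / 3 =-0.33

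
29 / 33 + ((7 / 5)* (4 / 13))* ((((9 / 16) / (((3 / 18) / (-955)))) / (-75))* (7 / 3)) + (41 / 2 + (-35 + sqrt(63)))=3* sqrt(7) + 317183 / 10725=37.51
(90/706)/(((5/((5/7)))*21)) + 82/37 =1418909/639989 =2.22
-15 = -15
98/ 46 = 49/ 23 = 2.13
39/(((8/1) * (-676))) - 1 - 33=-14147/416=-34.01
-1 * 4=-4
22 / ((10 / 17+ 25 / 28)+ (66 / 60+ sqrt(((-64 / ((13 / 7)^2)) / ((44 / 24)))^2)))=97337240 / 56201917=1.73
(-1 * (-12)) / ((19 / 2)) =24 / 19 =1.26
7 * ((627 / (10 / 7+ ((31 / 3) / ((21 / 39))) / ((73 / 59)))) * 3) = 20185011 / 25967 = 777.33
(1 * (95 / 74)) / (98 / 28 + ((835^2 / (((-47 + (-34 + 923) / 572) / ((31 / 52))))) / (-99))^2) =207992779695 / 1383372243289229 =0.00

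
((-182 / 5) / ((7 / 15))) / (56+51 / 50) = -3900 / 2851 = -1.37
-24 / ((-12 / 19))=38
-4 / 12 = -1 / 3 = -0.33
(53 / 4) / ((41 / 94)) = 2491 / 82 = 30.38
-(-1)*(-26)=-26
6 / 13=0.46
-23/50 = -0.46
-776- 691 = -1467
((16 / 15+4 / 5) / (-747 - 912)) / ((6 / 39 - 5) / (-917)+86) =-6812 / 520690185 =-0.00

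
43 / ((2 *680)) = 43 / 1360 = 0.03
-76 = -76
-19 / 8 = -2.38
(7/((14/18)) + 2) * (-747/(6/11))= -30129/2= -15064.50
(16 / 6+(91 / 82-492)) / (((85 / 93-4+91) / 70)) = -18615965 / 47888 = -388.74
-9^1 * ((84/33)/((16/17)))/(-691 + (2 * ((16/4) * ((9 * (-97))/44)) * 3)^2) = -11781/109412132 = -0.00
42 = 42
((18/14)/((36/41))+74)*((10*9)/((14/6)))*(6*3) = 2567295/49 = 52393.78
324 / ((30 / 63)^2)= 35721 / 25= 1428.84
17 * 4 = 68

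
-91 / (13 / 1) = -7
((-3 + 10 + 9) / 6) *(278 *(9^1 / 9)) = 2224 / 3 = 741.33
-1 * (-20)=20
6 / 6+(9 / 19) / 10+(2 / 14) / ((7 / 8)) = 11271 / 9310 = 1.21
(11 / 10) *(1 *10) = 11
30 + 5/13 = 395/13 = 30.38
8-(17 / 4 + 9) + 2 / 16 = -41 / 8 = -5.12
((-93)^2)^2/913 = 81933.41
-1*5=-5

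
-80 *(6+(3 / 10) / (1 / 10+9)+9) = -109440 / 91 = -1202.64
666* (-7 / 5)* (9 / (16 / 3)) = -1573.42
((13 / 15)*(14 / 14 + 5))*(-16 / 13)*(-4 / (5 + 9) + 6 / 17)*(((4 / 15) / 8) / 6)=-64 / 26775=-0.00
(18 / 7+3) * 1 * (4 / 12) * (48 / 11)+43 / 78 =51983 / 6006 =8.66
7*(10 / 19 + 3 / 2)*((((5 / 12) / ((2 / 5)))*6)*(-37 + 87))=336875 / 76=4432.57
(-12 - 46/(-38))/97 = -205/1843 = -0.11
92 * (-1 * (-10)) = 920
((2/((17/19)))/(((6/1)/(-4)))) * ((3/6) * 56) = -41.73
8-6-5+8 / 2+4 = 5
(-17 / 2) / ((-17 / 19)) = 19 / 2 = 9.50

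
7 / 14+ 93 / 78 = 22 / 13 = 1.69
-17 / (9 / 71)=-1207 / 9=-134.11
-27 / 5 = -5.40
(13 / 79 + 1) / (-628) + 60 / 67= 742639 / 831001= 0.89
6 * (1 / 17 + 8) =822 / 17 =48.35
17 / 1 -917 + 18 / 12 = -1797 / 2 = -898.50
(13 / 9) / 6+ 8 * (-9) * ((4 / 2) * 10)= -77747 / 54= -1439.76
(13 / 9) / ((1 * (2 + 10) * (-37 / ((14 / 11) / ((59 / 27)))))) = -91 / 48026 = -0.00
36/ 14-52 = -346/ 7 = -49.43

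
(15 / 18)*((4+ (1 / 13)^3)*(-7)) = -307615 / 13182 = -23.34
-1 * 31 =-31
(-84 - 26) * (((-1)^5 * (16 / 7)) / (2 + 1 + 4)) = 1760 / 49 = 35.92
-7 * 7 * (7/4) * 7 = -2401/4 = -600.25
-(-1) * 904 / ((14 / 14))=904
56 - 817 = -761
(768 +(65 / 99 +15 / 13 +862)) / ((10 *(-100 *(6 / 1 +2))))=-105007 / 514800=-0.20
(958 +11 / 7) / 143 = 6717 / 1001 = 6.71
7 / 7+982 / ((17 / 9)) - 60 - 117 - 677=-5663 / 17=-333.12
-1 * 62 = -62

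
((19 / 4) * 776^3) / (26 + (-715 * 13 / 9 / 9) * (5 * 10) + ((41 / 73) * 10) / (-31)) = -203431569885504 / 523498291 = -388600.26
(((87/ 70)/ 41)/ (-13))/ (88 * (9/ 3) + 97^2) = -87/ 360899630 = -0.00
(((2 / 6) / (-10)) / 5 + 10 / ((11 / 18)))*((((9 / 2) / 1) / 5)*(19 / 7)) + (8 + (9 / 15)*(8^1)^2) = 3324773 / 38500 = 86.36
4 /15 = 0.27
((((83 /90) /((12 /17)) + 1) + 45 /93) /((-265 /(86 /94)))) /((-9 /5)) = 0.01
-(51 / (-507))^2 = -289 / 28561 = -0.01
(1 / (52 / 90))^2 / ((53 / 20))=10125 / 8957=1.13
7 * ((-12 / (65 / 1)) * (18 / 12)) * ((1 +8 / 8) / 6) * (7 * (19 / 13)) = -5586 / 845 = -6.61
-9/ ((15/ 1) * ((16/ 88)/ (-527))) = 17391/ 10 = 1739.10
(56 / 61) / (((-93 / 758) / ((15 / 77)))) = -30320 / 20801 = -1.46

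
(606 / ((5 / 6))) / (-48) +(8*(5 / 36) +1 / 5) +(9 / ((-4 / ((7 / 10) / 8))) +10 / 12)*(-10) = -29093 / 1440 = -20.20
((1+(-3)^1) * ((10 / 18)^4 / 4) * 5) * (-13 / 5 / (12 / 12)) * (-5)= -40625 / 13122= -3.10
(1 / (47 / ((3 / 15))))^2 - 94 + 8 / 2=-4970249 / 55225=-90.00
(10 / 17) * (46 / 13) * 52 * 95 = 174800 / 17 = 10282.35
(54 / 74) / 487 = 27 / 18019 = 0.00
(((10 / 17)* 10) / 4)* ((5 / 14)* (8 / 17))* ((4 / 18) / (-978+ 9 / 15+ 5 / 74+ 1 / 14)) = -185000 / 3291703353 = -0.00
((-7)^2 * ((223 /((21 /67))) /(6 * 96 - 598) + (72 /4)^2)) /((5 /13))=12261977 /330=37157.51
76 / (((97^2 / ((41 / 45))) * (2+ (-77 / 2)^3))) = -24928 / 193291580385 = -0.00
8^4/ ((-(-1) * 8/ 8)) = 4096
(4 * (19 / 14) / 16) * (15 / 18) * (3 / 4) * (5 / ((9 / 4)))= 0.47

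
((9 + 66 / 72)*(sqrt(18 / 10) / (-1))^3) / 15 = -357*sqrt(5) / 500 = -1.60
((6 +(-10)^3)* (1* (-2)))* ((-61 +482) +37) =910504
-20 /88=-5 /22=-0.23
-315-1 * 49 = -364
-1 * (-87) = 87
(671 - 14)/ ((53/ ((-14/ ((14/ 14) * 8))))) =-4599/ 212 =-21.69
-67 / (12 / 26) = -871 / 6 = -145.17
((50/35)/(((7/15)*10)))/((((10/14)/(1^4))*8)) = 3/56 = 0.05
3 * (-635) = -1905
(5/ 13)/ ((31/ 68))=340/ 403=0.84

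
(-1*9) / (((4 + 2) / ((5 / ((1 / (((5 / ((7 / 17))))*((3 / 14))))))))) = -3825 / 196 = -19.52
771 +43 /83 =64036 /83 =771.52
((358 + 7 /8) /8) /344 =2871 /22016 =0.13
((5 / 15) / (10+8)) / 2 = 1 / 108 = 0.01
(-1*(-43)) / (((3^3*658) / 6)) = 43 / 2961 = 0.01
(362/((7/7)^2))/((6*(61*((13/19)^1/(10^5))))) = 343900000/2379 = 144556.54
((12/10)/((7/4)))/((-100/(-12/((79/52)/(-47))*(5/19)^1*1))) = -175968/262675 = -0.67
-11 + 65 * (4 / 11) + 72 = 931 / 11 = 84.64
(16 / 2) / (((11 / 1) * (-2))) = -4 / 11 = -0.36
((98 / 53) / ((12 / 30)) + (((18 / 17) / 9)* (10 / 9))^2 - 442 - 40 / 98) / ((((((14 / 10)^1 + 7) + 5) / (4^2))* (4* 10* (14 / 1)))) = -26613332161 / 28511998137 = -0.93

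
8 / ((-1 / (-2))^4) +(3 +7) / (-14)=891 / 7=127.29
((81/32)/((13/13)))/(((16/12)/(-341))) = -647.37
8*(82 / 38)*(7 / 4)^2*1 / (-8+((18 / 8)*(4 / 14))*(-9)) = -14063 / 3667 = -3.84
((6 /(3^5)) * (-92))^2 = 33856 /6561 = 5.16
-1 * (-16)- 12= 4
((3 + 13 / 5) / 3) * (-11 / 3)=-308 / 45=-6.84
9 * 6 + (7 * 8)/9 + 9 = 623/9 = 69.22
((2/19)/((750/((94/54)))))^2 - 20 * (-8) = 5921302502209/37008140625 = 160.00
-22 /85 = -0.26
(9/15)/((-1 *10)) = -0.06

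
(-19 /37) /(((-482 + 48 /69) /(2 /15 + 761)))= 4989229 /6143850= 0.81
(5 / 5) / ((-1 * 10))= -1 / 10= -0.10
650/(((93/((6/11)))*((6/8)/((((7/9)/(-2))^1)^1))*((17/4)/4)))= -291200/156519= -1.86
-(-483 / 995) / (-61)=-483 / 60695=-0.01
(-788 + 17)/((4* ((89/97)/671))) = -50182077/356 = -140960.89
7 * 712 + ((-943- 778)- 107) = 3156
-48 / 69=-16 / 23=-0.70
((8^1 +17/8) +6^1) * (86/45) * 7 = 12943/60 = 215.72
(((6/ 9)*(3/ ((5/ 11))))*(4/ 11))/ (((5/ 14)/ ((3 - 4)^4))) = 112/ 25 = 4.48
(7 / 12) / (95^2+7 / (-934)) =3269 / 50576058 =0.00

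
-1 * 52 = -52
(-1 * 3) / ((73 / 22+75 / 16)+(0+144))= -528 / 26753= -0.02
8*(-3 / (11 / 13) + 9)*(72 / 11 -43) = -192480 / 121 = -1590.74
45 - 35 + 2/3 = 32/3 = 10.67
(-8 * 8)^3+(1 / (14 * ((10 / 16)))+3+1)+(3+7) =-9174546 / 35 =-262129.89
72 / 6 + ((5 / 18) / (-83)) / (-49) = 878477 / 73206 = 12.00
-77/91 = -11/13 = -0.85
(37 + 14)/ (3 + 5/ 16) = 816/ 53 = 15.40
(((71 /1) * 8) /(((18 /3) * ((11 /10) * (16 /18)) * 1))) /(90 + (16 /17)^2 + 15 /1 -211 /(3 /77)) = -184671 /10127876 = -0.02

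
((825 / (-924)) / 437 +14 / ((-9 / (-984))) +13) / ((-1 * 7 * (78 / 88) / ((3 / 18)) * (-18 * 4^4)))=623313251 / 69267115008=0.01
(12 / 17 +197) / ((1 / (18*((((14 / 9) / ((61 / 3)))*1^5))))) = 282324 / 1037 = 272.25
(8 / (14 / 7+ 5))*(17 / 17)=8 / 7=1.14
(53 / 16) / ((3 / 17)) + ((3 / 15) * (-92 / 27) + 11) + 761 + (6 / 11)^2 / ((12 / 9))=206556073 / 261360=790.31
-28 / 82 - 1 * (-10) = 396 / 41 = 9.66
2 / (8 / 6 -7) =-6 / 17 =-0.35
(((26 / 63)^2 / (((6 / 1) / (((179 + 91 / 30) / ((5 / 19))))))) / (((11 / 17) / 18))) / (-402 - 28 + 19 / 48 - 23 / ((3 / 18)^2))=-0.43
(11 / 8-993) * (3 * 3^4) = -1927719 / 8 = -240964.88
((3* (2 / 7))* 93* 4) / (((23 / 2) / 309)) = 1379376 / 161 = 8567.55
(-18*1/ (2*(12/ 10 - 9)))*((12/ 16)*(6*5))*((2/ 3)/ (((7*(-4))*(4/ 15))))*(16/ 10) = -675/ 182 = -3.71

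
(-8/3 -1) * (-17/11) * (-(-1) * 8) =45.33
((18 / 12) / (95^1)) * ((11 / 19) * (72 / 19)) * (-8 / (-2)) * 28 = 133056 / 34295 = 3.88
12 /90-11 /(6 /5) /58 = -43 /1740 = -0.02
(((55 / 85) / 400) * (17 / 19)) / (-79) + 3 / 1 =1801189 / 600400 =3.00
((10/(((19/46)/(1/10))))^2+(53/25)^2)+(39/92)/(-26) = 429248141/41515000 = 10.34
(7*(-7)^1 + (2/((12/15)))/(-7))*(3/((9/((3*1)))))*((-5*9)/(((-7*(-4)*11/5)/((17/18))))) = 293675/8624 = 34.05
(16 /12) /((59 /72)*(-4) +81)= 24 /1399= 0.02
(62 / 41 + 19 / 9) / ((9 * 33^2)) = 0.00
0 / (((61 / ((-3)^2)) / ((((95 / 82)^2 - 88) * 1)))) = 0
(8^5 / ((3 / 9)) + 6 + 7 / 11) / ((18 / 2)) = 1081417 / 99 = 10923.40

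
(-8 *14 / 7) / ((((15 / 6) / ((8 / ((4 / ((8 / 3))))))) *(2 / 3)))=-51.20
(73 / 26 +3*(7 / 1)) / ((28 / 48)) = 3714 / 91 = 40.81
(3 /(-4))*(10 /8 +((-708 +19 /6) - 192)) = 10747 /16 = 671.69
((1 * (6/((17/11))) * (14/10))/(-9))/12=-77/1530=-0.05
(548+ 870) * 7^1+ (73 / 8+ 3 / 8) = 19871 / 2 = 9935.50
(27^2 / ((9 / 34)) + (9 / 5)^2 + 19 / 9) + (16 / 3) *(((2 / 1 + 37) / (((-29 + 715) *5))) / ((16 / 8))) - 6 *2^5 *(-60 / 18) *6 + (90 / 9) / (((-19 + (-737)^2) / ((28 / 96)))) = 6599.38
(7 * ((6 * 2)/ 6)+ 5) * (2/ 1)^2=76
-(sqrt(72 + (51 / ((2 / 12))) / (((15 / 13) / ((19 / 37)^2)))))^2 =-971526 / 6845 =-141.93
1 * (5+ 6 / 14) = 38 / 7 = 5.43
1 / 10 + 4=41 / 10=4.10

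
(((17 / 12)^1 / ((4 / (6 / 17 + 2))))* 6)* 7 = 35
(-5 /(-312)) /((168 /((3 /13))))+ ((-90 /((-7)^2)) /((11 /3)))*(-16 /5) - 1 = 10545985 /17489472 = 0.60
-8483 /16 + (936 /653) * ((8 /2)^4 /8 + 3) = -5015239 /10448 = -480.02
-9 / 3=-3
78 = 78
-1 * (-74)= 74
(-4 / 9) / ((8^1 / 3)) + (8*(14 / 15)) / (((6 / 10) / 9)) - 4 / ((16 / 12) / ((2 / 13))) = 8687 / 78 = 111.37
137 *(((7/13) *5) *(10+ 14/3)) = 210980/39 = 5409.74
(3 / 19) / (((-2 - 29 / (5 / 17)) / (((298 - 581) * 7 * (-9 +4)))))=-148575 / 9557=-15.55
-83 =-83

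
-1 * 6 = -6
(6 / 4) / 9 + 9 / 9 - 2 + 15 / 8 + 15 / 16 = 1.98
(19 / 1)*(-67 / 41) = -1273 / 41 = -31.05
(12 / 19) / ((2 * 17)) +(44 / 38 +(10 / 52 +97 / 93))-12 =-394133 / 41106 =-9.59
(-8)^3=-512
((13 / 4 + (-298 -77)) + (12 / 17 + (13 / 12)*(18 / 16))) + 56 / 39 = -7815751 / 21216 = -368.39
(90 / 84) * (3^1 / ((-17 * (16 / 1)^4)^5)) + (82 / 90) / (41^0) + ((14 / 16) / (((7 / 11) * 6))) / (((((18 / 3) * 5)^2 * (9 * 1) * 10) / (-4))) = 665050356886745125330044365512058021 / 729942385117606769981112144887808000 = 0.91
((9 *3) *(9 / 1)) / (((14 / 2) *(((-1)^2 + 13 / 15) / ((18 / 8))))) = 32805 / 784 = 41.84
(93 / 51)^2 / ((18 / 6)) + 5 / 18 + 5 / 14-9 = -132122 / 18207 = -7.26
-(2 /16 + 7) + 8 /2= -25 /8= -3.12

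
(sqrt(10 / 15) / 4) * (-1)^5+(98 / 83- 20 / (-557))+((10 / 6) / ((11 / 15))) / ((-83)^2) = 1.01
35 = 35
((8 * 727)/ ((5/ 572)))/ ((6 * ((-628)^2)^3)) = 103961/ 57508115832764160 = 0.00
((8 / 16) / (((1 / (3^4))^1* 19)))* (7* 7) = 104.45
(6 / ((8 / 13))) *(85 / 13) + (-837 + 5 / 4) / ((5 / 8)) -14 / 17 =-433253 / 340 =-1274.27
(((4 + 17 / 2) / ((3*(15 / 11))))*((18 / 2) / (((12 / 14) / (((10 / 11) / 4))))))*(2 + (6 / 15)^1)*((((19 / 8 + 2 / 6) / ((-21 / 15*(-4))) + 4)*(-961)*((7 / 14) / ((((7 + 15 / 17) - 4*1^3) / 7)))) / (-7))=246116905 / 25344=9711.05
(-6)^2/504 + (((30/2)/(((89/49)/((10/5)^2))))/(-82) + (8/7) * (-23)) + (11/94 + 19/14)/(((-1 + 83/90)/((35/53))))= -4979958133/127255226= -39.13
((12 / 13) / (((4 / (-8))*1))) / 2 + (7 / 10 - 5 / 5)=-159 / 130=-1.22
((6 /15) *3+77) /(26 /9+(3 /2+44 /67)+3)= 9.72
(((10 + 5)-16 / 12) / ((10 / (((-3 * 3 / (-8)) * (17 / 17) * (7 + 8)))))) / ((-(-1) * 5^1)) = 369 / 80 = 4.61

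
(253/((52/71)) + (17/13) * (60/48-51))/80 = 729/208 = 3.50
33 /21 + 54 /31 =719 /217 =3.31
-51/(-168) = 17/56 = 0.30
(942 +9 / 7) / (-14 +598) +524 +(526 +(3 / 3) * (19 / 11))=47366705 / 44968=1053.34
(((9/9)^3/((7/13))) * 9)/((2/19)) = 2223/14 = 158.79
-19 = -19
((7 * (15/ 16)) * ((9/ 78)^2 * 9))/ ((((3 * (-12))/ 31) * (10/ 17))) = -99603/ 86528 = -1.15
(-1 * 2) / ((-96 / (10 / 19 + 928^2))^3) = 547594994241588081277 / 379275264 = 1443793060655.78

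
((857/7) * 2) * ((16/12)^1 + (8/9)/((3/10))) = 198824/189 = 1051.98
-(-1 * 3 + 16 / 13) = 23 / 13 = 1.77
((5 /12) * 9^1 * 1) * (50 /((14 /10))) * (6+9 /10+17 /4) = 83625 /56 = 1493.30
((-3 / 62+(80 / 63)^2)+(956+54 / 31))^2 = 55726265446476769 / 60554382084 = 920268.09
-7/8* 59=-413/8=-51.62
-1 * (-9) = 9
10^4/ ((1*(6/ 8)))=40000/ 3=13333.33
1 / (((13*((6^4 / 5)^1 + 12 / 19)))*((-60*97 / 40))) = -95 / 46689786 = -0.00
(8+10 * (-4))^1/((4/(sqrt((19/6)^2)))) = -76/3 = -25.33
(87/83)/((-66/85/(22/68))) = -145/332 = -0.44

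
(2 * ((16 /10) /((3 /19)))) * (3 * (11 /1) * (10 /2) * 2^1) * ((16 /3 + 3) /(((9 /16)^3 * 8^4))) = 76.45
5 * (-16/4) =-20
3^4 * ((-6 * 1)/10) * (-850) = 41310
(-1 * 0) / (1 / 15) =0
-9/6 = -3/2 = -1.50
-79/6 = -13.17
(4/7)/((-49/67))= -268/343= -0.78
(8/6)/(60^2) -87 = -234899/2700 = -87.00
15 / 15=1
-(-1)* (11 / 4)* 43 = 473 / 4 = 118.25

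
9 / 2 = 4.50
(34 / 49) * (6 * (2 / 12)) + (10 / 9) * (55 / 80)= 5143 / 3528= 1.46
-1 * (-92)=92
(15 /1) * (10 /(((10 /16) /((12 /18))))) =160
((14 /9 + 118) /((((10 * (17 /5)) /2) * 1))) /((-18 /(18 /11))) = -1076 /1683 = -0.64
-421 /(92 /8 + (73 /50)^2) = -1052500 /34079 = -30.88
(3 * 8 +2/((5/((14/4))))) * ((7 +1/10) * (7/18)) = 63119/900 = 70.13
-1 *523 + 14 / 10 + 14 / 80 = -521.42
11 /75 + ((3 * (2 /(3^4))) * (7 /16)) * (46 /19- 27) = -66677 /102600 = -0.65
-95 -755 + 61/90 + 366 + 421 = -5609/90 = -62.32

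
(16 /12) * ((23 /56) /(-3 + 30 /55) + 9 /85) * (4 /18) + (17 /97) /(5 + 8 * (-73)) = -150297682 /8120327355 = -0.02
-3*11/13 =-33/13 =-2.54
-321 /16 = -20.06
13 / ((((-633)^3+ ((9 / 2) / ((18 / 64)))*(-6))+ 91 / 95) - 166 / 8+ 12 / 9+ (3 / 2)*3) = -14820 / 289145321533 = -0.00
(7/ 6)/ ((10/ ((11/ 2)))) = 77/ 120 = 0.64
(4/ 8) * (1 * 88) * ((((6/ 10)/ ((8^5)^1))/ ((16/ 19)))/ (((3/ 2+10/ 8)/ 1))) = 57/ 163840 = 0.00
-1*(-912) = 912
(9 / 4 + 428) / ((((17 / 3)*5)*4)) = 5163 / 1360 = 3.80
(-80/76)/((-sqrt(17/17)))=20/19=1.05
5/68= 0.07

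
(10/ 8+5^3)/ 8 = 505/ 32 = 15.78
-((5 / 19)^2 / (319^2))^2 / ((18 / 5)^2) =-15625 / 437242275954308484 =-0.00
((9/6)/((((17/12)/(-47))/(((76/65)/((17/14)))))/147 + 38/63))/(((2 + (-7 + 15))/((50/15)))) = 14702352/17729909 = 0.83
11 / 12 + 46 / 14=353 / 84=4.20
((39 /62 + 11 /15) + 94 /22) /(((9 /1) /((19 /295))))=1095293 /27160650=0.04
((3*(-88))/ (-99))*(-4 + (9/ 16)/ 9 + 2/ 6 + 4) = 19/ 18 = 1.06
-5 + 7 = 2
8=8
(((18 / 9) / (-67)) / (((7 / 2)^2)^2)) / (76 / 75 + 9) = -2400 / 120811117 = -0.00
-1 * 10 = -10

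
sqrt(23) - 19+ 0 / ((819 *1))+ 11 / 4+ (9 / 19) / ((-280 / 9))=-11.47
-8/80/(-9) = 0.01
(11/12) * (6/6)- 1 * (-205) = 2471/12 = 205.92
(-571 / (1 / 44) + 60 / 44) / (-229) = 276349 / 2519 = 109.71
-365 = -365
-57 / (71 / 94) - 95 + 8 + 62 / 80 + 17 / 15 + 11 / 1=-1274221 / 8520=-149.56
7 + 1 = 8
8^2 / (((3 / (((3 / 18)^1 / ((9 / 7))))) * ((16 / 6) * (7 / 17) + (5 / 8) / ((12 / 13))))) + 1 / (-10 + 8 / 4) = 896629 / 625752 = 1.43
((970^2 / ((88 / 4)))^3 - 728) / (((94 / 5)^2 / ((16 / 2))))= 1770666014129.68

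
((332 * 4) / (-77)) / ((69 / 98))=-24.50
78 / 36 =13 / 6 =2.17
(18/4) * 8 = 36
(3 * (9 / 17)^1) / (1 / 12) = 324 / 17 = 19.06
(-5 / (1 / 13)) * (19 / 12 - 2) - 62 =-419 / 12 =-34.92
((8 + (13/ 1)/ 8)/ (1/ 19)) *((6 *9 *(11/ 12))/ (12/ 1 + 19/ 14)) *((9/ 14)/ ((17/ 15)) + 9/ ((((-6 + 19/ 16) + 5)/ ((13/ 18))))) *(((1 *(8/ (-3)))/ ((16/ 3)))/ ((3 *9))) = -36804691/ 83232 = -442.19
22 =22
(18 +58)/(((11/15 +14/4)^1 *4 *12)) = 95/254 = 0.37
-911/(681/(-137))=124807/681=183.27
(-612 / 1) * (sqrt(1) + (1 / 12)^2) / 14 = -2465 / 56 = -44.02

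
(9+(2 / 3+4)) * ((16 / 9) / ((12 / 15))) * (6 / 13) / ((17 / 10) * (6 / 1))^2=41000 / 304317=0.13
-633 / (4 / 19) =-12027 / 4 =-3006.75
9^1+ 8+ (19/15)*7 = 25.87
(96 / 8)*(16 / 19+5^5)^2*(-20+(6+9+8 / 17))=-3259216774044 / 6137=-531076547.83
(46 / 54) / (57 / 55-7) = -1265 / 8856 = -0.14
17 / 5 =3.40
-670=-670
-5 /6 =-0.83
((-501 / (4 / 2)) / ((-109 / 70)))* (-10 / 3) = -58450 / 109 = -536.24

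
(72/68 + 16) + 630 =647.06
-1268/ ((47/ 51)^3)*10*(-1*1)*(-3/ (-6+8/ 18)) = 4541439636/ 519115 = 8748.43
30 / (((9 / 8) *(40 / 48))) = 32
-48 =-48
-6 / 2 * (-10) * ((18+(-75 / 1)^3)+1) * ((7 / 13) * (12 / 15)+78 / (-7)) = 12336756864 / 91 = 135568756.75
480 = 480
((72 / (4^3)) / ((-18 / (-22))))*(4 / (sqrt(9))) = 11 / 6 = 1.83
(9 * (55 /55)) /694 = 0.01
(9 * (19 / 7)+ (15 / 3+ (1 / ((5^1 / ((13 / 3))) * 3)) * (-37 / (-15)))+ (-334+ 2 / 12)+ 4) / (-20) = 14.98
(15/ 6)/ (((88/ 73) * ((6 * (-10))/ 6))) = -73/ 352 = -0.21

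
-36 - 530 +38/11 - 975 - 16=-17089/11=-1553.55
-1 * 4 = -4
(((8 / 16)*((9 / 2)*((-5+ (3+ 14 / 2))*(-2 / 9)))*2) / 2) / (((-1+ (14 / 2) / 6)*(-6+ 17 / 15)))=225 / 73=3.08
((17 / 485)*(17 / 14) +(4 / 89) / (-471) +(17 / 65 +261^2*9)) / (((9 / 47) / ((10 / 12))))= 106621708600039729 / 39962053404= 2668073.82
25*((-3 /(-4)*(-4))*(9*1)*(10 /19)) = -6750 /19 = -355.26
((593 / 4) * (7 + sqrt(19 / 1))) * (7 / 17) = 4151 * sqrt(19) / 68 + 29057 / 68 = 693.39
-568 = -568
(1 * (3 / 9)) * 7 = 7 / 3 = 2.33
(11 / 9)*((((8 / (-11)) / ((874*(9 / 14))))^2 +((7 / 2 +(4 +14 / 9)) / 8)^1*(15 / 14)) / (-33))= -508475716709 / 11319963998112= -0.04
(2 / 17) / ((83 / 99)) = 198 / 1411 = 0.14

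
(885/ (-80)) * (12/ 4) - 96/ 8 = -723/ 16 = -45.19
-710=-710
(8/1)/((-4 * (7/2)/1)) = -4/7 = -0.57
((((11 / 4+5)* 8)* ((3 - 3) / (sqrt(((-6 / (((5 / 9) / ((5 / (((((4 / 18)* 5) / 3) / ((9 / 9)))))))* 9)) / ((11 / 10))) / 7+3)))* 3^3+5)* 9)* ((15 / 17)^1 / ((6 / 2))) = 225 / 17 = 13.24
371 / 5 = 74.20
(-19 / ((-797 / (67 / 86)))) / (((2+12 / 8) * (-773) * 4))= -1273 / 741761524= -0.00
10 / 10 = 1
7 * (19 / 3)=133 / 3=44.33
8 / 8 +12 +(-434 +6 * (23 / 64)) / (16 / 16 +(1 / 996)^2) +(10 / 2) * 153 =52829741 / 152618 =346.16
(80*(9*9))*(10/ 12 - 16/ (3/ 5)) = -167400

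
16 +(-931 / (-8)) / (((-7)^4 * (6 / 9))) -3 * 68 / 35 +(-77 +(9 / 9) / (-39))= -10209557 / 152880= -66.78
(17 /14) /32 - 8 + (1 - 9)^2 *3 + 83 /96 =184.90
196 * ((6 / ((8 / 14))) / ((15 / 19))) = 13034 / 5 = 2606.80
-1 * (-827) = 827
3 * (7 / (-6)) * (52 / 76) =-91 / 38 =-2.39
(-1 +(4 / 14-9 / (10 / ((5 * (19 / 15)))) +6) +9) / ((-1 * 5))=-601 / 350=-1.72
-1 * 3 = -3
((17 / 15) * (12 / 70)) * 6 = 204 / 175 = 1.17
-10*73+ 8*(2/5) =-3634/5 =-726.80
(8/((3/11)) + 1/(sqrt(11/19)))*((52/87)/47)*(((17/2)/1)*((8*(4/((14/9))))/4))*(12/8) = 7956*sqrt(209)/104951 + 233376/9541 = 25.56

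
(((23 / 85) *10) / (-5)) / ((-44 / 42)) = 483 / 935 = 0.52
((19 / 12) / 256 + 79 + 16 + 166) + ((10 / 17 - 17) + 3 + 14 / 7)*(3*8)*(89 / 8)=-145492669 / 52224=-2785.93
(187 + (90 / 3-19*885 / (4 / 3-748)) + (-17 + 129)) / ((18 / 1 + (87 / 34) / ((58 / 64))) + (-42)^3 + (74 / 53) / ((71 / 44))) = -10074217051 / 2122667005312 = -0.00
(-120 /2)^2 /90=40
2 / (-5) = -2 / 5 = -0.40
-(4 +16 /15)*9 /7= -6.51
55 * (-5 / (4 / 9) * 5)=-12375 / 4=-3093.75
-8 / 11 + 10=102 / 11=9.27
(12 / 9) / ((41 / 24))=32 / 41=0.78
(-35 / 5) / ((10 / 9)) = -63 / 10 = -6.30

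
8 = 8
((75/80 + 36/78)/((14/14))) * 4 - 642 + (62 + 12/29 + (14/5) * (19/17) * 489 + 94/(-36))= 1100185693/1153620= 953.68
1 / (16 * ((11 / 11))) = 1 / 16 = 0.06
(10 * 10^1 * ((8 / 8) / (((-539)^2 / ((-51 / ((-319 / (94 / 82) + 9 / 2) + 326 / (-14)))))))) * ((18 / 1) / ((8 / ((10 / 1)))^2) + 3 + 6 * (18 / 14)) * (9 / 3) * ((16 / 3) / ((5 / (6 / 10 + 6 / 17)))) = 397450800 / 56787268307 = 0.01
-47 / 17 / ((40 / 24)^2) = -423 / 425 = -1.00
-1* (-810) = 810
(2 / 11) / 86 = 1 / 473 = 0.00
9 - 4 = 5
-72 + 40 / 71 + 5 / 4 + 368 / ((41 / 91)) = 746.59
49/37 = 1.32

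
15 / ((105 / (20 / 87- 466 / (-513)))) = 16934 / 104139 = 0.16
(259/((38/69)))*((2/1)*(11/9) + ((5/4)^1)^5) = 301739921/116736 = 2584.81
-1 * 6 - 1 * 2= -8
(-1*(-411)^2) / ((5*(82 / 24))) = -2027052 / 205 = -9888.06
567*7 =3969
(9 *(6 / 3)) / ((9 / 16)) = 32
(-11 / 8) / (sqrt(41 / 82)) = -11*sqrt(2) / 8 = -1.94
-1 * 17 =-17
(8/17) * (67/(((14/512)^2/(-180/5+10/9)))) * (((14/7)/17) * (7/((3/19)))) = -419138895872/54621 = -7673585.18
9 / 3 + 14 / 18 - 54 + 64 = 13.78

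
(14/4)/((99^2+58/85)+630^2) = 595/69139286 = 0.00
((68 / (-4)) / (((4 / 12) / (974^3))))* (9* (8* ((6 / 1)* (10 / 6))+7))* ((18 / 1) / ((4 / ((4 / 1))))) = -664173148708656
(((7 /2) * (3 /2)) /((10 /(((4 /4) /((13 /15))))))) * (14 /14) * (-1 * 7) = -4.24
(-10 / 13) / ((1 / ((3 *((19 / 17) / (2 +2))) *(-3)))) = 1.93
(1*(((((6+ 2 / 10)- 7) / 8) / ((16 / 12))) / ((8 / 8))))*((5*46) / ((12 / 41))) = -943 / 16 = -58.94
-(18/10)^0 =-1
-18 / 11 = -1.64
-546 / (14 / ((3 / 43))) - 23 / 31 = -4616 / 1333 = -3.46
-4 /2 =-2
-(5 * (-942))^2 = -22184100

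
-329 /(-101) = 329 /101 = 3.26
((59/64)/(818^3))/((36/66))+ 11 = 2311978657417/210179877888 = 11.00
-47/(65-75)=47/10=4.70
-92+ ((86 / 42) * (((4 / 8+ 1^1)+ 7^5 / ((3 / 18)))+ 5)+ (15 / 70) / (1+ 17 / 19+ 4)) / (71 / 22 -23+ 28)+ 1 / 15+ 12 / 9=25008.77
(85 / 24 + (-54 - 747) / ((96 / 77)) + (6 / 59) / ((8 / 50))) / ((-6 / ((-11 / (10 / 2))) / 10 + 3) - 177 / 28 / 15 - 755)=1391883955 / 1640165544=0.85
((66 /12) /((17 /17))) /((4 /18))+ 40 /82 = 4139 /164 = 25.24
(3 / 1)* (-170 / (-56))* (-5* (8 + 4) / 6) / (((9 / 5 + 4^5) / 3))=-19125 / 71806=-0.27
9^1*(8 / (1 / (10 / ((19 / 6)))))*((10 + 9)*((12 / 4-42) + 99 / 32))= -155115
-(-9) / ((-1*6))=-3 / 2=-1.50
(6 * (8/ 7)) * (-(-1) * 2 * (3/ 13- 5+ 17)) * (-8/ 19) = -122112/ 1729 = -70.63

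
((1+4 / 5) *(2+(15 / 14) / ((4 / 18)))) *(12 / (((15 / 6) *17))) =10314 / 2975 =3.47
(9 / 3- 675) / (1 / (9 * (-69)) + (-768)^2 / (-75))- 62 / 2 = -3774468583 / 122093593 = -30.91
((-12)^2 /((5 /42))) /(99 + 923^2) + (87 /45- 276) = -875667241 /3195105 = -274.07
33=33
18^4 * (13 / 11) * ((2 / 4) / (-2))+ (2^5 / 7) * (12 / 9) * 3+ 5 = -2386411 / 77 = -30992.35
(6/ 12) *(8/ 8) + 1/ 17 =19/ 34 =0.56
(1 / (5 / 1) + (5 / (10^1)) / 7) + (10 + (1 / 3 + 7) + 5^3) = 29947 / 210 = 142.60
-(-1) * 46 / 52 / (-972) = -23 / 25272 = -0.00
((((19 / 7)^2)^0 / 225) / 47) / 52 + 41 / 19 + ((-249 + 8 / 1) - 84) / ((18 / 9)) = -1675270331 / 10448100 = -160.34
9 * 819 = 7371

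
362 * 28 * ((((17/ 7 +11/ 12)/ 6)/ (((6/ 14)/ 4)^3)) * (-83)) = -92669555776/ 243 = -381356196.61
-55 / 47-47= -2264 / 47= -48.17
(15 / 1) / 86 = 0.17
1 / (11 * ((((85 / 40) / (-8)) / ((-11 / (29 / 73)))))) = 4672 / 493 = 9.48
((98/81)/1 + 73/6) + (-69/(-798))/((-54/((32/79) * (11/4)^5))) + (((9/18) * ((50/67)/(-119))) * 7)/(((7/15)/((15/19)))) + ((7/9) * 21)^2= 34743936335579/124078760064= 280.02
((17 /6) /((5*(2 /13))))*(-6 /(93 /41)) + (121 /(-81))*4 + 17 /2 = -90626 /12555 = -7.22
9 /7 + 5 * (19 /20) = 6.04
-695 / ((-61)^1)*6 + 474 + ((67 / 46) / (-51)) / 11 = 853761617 / 1574166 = 542.36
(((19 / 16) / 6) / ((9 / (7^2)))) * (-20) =-21.55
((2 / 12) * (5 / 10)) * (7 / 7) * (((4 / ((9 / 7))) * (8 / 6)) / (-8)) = -7 / 162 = -0.04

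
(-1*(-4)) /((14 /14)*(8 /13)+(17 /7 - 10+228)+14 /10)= 455 /25303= 0.02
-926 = -926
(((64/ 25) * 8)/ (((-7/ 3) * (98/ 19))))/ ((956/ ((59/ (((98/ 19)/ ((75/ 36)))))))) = -170392/ 4016873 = -0.04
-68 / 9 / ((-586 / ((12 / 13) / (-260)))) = -34 / 742755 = -0.00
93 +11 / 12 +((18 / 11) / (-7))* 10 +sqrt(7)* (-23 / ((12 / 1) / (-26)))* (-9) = 84619 / 924 - 897* sqrt(7) / 2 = -1095.04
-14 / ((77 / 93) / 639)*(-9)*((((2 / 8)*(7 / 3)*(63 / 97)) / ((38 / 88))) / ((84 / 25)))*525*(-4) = -98277401250 / 1843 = -53324688.69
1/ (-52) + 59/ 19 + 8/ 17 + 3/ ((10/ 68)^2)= 59741953/ 419900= 142.28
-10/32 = -5/16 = -0.31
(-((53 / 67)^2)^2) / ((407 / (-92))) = 725924252 / 8201506247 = 0.09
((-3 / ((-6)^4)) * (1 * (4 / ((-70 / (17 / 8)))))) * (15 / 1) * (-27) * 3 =-153 / 448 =-0.34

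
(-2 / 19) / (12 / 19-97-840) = 2 / 17791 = 0.00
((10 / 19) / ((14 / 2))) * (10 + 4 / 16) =205 / 266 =0.77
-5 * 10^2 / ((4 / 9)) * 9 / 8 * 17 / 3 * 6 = -43031.25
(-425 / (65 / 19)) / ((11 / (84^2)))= -11395440 / 143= -79688.39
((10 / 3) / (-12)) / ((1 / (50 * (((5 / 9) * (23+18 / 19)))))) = -284375 / 1539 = -184.78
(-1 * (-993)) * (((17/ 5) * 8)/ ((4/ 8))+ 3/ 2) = 555087/ 10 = 55508.70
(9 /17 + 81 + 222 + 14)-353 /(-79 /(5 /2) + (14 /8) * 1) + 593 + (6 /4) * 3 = 18813307 /20298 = 926.86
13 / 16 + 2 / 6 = 55 / 48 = 1.15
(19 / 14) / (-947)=-19 / 13258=-0.00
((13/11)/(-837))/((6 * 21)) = -13/1160082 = -0.00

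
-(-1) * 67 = 67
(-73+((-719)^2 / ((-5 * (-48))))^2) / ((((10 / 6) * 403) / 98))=13094979065329 / 19344000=676953.01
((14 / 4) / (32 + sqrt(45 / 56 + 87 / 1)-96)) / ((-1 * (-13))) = -12544 / 2917967-7 * sqrt(68838) / 2917967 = -0.00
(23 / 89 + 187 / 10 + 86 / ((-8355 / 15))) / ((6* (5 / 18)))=27965163 / 2478650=11.28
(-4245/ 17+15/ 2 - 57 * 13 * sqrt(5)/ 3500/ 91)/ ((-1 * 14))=57 * sqrt(5)/ 343000+8235/ 476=17.30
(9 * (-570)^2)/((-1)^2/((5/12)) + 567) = 4873500/949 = 5135.41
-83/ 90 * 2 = -83/ 45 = -1.84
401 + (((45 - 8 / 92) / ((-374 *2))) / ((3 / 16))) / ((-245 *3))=3802969837 / 9483705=401.00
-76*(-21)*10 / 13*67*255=272676600 / 13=20975123.08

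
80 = 80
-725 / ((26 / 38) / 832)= -881600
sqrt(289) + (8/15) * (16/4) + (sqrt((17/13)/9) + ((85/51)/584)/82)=sqrt(221)/39 + 13743881/718320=19.51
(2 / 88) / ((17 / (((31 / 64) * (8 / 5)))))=31 / 29920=0.00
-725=-725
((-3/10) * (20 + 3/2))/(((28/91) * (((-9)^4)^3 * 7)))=-559/52720180143120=-0.00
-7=-7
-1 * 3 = -3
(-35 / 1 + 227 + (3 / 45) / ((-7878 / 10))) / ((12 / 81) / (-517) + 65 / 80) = 56304104208 / 238182139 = 236.39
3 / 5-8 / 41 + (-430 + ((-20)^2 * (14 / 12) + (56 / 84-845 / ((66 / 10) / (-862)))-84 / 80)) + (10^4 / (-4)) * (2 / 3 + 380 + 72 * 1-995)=39676241783 / 27060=1466232.14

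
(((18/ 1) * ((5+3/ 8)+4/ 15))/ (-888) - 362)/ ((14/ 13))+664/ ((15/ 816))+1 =2965972767/ 82880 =35786.35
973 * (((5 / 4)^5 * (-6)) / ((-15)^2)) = -121625 / 1536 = -79.18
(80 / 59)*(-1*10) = -800 / 59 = -13.56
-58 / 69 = -0.84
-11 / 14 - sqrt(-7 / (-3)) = -sqrt(21) / 3 - 11 / 14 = -2.31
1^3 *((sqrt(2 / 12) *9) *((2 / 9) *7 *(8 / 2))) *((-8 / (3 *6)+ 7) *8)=13216 *sqrt(6) / 27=1198.98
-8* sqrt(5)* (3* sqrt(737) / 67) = -24* sqrt(3685) / 67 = -21.74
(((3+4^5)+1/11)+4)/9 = 11342/99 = 114.57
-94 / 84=-47 / 42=-1.12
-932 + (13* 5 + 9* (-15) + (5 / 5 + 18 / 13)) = -12995 / 13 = -999.62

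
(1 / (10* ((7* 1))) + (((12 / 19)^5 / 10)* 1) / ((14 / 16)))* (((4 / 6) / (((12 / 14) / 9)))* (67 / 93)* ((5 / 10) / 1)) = 59854517 / 921108828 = 0.06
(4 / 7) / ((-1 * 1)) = -4 / 7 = -0.57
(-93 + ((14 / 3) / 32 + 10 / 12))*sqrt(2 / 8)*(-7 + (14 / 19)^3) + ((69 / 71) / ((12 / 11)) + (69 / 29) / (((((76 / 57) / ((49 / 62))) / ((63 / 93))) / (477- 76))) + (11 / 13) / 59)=687213469803839677 / 999325878743712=687.68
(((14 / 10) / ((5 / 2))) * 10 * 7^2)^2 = 1882384 / 25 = 75295.36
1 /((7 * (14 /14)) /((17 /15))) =17 /105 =0.16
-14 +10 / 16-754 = -6139 / 8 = -767.38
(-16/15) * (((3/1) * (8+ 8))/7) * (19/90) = -2432/1575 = -1.54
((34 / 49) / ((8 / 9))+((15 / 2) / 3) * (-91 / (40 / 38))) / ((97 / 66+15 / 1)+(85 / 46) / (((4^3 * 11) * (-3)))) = -1025135760 / 78398971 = -13.08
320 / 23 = 13.91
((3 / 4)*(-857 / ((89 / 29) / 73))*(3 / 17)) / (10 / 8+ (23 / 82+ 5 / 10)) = -74385029 / 55981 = -1328.75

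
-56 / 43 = -1.30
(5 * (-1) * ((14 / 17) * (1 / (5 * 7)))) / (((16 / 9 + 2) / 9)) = -81 / 289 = -0.28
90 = 90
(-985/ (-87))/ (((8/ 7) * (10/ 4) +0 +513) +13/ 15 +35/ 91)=448175/ 20469737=0.02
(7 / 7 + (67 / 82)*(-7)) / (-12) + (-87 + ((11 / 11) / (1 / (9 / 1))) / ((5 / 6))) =-75.81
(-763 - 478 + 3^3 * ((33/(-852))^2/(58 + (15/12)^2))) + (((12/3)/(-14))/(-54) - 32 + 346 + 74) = -774492815305/907969797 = -852.99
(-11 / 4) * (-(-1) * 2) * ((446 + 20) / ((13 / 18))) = -46134 / 13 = -3548.77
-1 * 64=-64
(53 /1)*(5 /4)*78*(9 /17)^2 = 837135 /578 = 1448.33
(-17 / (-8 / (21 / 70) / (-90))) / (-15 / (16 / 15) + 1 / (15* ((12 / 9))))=4590 / 1121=4.09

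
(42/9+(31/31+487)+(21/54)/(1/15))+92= 1181/2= 590.50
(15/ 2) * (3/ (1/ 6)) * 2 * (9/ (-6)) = -405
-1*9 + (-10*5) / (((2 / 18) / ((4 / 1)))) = -1809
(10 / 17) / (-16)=-5 / 136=-0.04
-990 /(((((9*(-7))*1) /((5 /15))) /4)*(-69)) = -440 /1449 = -0.30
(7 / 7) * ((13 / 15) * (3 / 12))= 13 / 60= 0.22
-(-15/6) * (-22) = -55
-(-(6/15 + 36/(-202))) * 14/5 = 1568/2525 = 0.62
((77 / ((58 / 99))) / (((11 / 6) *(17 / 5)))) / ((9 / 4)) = 4620 / 493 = 9.37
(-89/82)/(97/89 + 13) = -7921/102828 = -0.08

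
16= 16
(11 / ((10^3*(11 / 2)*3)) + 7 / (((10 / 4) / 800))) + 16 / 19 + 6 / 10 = 63881119 / 28500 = 2241.44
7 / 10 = 0.70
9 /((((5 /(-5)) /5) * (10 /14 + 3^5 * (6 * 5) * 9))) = -0.00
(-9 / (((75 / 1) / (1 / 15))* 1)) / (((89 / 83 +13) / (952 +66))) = -42247 / 73000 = -0.58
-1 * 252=-252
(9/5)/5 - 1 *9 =-216/25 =-8.64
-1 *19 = -19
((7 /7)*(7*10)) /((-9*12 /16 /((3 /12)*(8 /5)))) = -112 /27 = -4.15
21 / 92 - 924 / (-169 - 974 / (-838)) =5.73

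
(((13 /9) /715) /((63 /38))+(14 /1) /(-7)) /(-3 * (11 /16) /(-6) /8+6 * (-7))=15956992 /334958085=0.05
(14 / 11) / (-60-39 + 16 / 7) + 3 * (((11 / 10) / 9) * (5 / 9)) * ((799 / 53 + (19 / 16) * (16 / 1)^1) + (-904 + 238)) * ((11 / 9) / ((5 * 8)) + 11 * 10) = -9056285089297 / 639399420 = -14163.74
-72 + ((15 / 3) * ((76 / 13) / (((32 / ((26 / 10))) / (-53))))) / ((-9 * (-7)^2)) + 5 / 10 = -251245 / 3528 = -71.21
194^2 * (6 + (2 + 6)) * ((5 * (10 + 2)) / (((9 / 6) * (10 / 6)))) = 12645696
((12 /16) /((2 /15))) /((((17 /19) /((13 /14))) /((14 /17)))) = 4.81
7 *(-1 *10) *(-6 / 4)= 105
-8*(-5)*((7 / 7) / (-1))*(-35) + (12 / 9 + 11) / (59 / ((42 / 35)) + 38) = 732274 / 523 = 1400.14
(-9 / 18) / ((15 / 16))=-0.53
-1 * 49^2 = -2401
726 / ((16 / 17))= 6171 / 8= 771.38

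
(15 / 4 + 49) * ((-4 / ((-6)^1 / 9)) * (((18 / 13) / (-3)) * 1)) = -1899 / 13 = -146.08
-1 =-1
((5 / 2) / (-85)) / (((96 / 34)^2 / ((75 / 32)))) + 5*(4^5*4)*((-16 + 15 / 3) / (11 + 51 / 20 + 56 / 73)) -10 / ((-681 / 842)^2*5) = -2499621630219850981 / 158826433462272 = -15738.07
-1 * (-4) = 4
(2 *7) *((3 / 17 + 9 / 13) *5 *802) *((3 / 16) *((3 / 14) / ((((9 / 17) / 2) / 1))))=96240 / 13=7403.08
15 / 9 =5 / 3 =1.67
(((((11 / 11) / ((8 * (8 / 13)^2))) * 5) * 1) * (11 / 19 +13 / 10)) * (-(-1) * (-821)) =-49533393 / 19456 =-2545.92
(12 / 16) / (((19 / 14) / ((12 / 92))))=63 / 874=0.07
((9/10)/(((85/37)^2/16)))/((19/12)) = 1182816/686375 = 1.72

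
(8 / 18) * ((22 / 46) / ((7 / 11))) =484 / 1449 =0.33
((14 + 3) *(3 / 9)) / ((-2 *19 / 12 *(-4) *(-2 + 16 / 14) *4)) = -119 / 912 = -0.13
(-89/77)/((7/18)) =-1602/539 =-2.97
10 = 10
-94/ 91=-1.03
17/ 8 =2.12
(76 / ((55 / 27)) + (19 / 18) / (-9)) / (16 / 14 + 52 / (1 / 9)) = 2319653 / 29260440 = 0.08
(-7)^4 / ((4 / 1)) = 2401 / 4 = 600.25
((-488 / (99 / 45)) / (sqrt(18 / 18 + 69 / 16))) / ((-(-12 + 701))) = 1952 * sqrt(85) / 128843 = 0.14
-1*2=-2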